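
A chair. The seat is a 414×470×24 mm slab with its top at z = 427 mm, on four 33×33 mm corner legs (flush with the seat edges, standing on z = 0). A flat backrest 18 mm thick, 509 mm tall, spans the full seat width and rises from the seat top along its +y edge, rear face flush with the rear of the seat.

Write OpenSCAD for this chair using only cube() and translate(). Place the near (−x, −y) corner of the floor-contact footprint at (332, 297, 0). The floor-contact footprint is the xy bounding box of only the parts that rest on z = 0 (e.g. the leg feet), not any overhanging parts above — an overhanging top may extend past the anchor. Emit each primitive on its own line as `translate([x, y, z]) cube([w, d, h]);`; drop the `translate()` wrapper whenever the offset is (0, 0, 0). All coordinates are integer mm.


translate([332, 297, 403]) cube([414, 470, 24]);
translate([332, 297, 0]) cube([33, 33, 403]);
translate([713, 297, 0]) cube([33, 33, 403]);
translate([332, 734, 0]) cube([33, 33, 403]);
translate([713, 734, 0]) cube([33, 33, 403]);
translate([332, 749, 427]) cube([414, 18, 509]);


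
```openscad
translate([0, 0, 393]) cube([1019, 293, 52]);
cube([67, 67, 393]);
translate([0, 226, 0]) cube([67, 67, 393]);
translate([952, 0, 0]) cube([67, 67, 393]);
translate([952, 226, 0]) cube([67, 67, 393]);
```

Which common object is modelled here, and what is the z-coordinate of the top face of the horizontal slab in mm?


A bench. The seat-top height is 445 mm.

A long slab on four corner posts — a bench. The slab sits at z = 393 with thickness 52, so the top is 393 + 52 = 445 mm.


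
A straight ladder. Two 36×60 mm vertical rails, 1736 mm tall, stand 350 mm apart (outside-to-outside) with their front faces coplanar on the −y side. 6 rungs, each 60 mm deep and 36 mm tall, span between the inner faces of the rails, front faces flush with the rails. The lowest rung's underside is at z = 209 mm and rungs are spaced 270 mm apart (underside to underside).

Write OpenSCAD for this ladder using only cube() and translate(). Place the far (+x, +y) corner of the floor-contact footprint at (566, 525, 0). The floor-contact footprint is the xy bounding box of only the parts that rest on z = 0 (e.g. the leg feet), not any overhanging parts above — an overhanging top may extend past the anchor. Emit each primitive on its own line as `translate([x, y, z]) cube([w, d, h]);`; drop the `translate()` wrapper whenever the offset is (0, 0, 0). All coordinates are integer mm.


translate([216, 465, 0]) cube([36, 60, 1736]);
translate([530, 465, 0]) cube([36, 60, 1736]);
translate([252, 465, 209]) cube([278, 60, 36]);
translate([252, 465, 479]) cube([278, 60, 36]);
translate([252, 465, 749]) cube([278, 60, 36]);
translate([252, 465, 1019]) cube([278, 60, 36]);
translate([252, 465, 1289]) cube([278, 60, 36]);
translate([252, 465, 1559]) cube([278, 60, 36]);


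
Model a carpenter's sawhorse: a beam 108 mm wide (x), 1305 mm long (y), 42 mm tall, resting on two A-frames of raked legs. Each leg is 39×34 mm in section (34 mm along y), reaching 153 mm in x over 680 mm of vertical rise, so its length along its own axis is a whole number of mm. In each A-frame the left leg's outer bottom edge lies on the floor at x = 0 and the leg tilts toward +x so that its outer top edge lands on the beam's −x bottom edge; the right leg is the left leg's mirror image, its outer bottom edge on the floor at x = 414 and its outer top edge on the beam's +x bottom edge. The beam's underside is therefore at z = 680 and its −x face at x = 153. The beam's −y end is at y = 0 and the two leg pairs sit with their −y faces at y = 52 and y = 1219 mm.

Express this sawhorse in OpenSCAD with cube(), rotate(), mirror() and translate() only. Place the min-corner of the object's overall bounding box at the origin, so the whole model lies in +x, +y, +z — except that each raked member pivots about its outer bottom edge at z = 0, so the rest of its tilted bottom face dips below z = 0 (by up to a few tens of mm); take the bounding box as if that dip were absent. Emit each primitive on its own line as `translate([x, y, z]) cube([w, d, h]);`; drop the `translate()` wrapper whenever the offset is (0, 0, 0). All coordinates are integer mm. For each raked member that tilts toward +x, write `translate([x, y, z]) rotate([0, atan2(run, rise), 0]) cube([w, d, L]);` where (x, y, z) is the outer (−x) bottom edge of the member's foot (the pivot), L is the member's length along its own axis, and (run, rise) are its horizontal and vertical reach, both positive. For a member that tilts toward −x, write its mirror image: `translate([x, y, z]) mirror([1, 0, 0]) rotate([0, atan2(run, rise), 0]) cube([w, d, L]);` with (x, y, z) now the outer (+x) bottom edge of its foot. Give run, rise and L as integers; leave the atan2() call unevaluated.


translate([153, 0, 680]) cube([108, 1305, 42]);
translate([0, 52, 0]) rotate([0, atan2(153, 680), 0]) cube([39, 34, 697]);
translate([414, 52, 0]) mirror([1, 0, 0]) rotate([0, atan2(153, 680), 0]) cube([39, 34, 697]);
translate([0, 1219, 0]) rotate([0, atan2(153, 680), 0]) cube([39, 34, 697]);
translate([414, 1219, 0]) mirror([1, 0, 0]) rotate([0, atan2(153, 680), 0]) cube([39, 34, 697]);


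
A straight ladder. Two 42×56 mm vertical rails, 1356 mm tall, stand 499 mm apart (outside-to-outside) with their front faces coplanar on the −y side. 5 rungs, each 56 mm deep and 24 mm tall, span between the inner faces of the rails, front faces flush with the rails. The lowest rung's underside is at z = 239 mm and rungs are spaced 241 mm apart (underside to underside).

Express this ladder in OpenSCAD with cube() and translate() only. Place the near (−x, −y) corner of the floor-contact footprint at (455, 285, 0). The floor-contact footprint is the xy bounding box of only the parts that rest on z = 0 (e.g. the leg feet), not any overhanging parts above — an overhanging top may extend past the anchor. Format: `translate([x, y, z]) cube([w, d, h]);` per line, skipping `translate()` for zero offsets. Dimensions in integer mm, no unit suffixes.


translate([455, 285, 0]) cube([42, 56, 1356]);
translate([912, 285, 0]) cube([42, 56, 1356]);
translate([497, 285, 239]) cube([415, 56, 24]);
translate([497, 285, 480]) cube([415, 56, 24]);
translate([497, 285, 721]) cube([415, 56, 24]);
translate([497, 285, 962]) cube([415, 56, 24]);
translate([497, 285, 1203]) cube([415, 56, 24]);


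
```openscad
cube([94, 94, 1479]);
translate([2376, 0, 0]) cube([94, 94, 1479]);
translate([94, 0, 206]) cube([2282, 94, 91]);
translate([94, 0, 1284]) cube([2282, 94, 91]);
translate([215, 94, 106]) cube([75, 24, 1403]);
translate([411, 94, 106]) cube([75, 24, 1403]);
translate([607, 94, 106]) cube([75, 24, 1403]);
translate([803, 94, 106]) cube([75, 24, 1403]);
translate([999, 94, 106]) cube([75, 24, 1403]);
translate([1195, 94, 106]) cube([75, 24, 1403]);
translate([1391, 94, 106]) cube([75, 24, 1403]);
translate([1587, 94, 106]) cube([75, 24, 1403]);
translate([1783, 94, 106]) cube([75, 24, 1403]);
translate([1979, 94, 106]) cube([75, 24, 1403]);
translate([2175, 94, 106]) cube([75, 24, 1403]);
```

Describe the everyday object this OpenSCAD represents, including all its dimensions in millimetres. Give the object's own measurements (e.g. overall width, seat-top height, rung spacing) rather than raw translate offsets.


A fence section. Two 94×94 mm posts, 1479 mm tall, stand on the floor with a clear span of 2282 mm between their inner faces. Two horizontal rails of 94×91 mm section span the gap between the posts with their undersides at z = 206 mm and z = 1284 mm, flush with the posts' −y face. 11 pickets, each 75 mm wide, 24 mm thick and 1403 mm tall, are fixed to the +y face of the rails with their bottoms at z = 106 mm, spaced across the span with a 121 mm gap after the −x post and between neighbouring pickets, with 126 mm left before the +x post.


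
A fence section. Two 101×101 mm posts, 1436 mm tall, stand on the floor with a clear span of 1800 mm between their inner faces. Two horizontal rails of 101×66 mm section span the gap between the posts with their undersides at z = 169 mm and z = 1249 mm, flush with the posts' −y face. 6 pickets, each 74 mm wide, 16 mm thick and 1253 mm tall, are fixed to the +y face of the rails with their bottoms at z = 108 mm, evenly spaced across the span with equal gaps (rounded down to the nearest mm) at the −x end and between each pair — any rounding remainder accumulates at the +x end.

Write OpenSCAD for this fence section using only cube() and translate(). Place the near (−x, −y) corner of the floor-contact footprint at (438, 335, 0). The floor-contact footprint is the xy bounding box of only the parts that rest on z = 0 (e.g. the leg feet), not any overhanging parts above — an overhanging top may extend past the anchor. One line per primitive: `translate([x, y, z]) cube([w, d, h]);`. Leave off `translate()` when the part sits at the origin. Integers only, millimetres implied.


translate([438, 335, 0]) cube([101, 101, 1436]);
translate([2339, 335, 0]) cube([101, 101, 1436]);
translate([539, 335, 169]) cube([1800, 101, 66]);
translate([539, 335, 1249]) cube([1800, 101, 66]);
translate([732, 436, 108]) cube([74, 16, 1253]);
translate([999, 436, 108]) cube([74, 16, 1253]);
translate([1266, 436, 108]) cube([74, 16, 1253]);
translate([1533, 436, 108]) cube([74, 16, 1253]);
translate([1800, 436, 108]) cube([74, 16, 1253]);
translate([2067, 436, 108]) cube([74, 16, 1253]);


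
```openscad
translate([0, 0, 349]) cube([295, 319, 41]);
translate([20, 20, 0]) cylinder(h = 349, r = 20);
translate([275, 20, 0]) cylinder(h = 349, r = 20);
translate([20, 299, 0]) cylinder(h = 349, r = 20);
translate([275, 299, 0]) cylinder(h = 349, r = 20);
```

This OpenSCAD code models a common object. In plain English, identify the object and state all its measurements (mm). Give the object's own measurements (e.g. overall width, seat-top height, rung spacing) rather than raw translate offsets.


A four-legged stool. The seat is a 295×319×41 mm slab whose top surface is at z = 390 mm; four round legs, each 40 mm in diameter, run from the floor (z = 0) to the underside of the seat, each leg's axis is inset half a diameter from the nearest pair of seat edges (so the leg's bounding box is flush with the corner).


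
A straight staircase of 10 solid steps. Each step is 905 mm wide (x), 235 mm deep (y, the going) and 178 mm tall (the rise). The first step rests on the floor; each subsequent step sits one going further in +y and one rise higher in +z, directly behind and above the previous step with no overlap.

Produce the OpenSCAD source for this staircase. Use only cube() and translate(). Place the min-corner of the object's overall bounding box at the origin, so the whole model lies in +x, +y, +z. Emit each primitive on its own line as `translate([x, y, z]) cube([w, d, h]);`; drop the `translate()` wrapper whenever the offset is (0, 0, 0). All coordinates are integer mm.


cube([905, 235, 178]);
translate([0, 235, 178]) cube([905, 235, 178]);
translate([0, 470, 356]) cube([905, 235, 178]);
translate([0, 705, 534]) cube([905, 235, 178]);
translate([0, 940, 712]) cube([905, 235, 178]);
translate([0, 1175, 890]) cube([905, 235, 178]);
translate([0, 1410, 1068]) cube([905, 235, 178]);
translate([0, 1645, 1246]) cube([905, 235, 178]);
translate([0, 1880, 1424]) cube([905, 235, 178]);
translate([0, 2115, 1602]) cube([905, 235, 178]);


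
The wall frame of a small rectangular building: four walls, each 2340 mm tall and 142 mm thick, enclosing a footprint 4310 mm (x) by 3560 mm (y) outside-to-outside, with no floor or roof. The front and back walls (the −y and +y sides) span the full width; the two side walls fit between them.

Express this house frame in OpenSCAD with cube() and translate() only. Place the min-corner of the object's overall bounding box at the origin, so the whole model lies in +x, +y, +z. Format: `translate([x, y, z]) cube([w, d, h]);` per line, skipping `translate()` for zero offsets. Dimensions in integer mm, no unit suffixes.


cube([4310, 142, 2340]);
translate([0, 3418, 0]) cube([4310, 142, 2340]);
translate([0, 142, 0]) cube([142, 3276, 2340]);
translate([4168, 142, 0]) cube([142, 3276, 2340]);


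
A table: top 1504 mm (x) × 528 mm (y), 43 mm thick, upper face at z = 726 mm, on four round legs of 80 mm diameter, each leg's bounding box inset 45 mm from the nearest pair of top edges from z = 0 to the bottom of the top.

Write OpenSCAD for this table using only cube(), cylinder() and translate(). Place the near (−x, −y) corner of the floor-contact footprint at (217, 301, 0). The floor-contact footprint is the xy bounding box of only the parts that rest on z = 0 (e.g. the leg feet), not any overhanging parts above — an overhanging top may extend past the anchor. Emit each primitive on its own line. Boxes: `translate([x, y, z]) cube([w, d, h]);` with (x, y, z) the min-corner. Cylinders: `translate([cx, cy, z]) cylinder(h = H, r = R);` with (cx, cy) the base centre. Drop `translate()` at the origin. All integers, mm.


translate([172, 256, 683]) cube([1504, 528, 43]);
translate([257, 341, 0]) cylinder(h = 683, r = 40);
translate([1591, 341, 0]) cylinder(h = 683, r = 40);
translate([257, 699, 0]) cylinder(h = 683, r = 40);
translate([1591, 699, 0]) cylinder(h = 683, r = 40);


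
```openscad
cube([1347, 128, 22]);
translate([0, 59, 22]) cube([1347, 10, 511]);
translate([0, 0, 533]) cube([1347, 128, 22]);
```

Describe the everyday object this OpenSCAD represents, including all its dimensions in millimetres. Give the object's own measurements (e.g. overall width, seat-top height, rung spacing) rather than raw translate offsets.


An I-beam lying along x, 1347 mm long. Overall section height 555 mm. Two flanges 128 mm wide (y) and 22 mm thick, one on the floor and one at the top; a web 10 mm thick runs between them, centred on the flange width.


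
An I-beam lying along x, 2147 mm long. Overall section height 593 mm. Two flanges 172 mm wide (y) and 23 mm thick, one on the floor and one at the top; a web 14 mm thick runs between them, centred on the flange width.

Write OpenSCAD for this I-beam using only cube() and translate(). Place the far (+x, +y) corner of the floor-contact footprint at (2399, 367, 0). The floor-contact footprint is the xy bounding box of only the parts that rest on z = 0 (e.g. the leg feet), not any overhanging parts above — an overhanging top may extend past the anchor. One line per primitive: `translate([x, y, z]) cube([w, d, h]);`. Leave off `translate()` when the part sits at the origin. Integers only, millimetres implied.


translate([252, 195, 0]) cube([2147, 172, 23]);
translate([252, 274, 23]) cube([2147, 14, 547]);
translate([252, 195, 570]) cube([2147, 172, 23]);


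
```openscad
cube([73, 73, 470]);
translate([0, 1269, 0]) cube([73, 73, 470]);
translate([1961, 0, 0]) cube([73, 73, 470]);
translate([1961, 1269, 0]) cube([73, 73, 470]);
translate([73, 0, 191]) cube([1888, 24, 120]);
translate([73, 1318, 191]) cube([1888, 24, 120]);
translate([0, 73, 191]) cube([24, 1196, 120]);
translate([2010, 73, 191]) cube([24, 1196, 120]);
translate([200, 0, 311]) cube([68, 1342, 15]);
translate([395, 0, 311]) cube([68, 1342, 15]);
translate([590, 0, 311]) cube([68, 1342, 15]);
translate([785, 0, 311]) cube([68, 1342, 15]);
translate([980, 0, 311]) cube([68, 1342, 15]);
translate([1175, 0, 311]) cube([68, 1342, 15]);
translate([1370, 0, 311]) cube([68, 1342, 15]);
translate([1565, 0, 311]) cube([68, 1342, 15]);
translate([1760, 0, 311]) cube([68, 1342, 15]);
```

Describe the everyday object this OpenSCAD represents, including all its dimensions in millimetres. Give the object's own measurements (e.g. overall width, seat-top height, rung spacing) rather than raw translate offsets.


A bed frame 2034 mm long (x) by 1342 mm wide (y). Four 73×73 mm corner posts, 470 mm tall, at the corners of the footprint. Four rails of 24 mm thickness and 120 mm height run between adjacent posts with their undersides at z = 191 mm, their outer faces flush with the outside of the frame (the two x-running rails run between the posts' inner faces; the two y-running rails run between the posts' inner faces). 9 slats, each 68 mm wide (x) and 15 mm thick, lie across the top of the two x-running rails, running the full 1342 mm width of the frame in y; along x they sit between the end posts with a 127 mm gap after the −x posts and between neighbouring slats, leaving 133 mm before the +x posts.


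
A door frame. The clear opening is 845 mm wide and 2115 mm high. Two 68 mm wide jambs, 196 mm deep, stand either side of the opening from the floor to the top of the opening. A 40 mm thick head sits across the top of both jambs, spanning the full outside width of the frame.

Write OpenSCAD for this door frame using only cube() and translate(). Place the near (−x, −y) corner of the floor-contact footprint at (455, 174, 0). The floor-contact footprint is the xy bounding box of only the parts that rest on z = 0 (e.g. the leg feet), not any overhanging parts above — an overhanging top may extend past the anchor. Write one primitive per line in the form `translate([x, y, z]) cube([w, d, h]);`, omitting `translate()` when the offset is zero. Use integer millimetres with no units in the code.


translate([455, 174, 0]) cube([68, 196, 2115]);
translate([1368, 174, 0]) cube([68, 196, 2115]);
translate([455, 174, 2115]) cube([981, 196, 40]);


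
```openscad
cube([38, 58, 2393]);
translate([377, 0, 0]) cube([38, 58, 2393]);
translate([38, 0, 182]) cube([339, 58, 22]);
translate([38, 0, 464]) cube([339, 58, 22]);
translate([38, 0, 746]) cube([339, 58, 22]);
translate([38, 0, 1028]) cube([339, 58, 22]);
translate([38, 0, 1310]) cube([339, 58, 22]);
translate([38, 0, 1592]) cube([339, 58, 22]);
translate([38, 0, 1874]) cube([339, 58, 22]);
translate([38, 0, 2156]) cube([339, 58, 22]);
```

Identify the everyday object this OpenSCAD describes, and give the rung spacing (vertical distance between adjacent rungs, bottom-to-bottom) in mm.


A ladder. The rung spacing is 282 mm.

Two tall 38×58 posts with 8 short bars between them — a ladder. Adjacent rungs sit at z = 182 and z = 464, so the spacing is 464 − 182 = 282 mm.


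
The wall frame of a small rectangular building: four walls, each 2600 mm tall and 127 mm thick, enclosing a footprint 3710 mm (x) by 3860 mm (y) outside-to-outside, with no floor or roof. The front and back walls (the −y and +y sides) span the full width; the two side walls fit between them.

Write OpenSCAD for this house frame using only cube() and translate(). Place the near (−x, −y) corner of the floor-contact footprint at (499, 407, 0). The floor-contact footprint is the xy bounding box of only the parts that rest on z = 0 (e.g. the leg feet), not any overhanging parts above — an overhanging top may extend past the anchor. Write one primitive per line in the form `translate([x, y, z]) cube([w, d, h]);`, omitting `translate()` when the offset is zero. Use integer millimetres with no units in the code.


translate([499, 407, 0]) cube([3710, 127, 2600]);
translate([499, 4140, 0]) cube([3710, 127, 2600]);
translate([499, 534, 0]) cube([127, 3606, 2600]);
translate([4082, 534, 0]) cube([127, 3606, 2600]);


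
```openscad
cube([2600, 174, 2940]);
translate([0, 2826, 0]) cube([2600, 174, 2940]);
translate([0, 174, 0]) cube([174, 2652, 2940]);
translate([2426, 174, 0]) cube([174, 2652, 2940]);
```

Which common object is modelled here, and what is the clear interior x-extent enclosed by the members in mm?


A house (or room) frame. The interior width is 2252 mm.

Four 2940 mm walls enclosing a rectangle with no floor or roof — a room or house frame. Outside width is 2600 mm and wall thickness is 174 mm, so the interior width is 2600 − 2 × 174 = 2252 mm.


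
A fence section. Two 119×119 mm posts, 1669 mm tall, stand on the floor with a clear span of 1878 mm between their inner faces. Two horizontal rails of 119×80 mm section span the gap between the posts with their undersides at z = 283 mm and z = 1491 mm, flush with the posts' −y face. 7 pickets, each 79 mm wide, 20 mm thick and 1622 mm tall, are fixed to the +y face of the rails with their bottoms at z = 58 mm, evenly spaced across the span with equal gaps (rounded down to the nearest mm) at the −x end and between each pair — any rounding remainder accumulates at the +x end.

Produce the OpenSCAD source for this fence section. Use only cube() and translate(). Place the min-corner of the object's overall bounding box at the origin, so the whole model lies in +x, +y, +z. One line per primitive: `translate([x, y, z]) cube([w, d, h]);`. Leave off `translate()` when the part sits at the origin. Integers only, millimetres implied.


cube([119, 119, 1669]);
translate([1997, 0, 0]) cube([119, 119, 1669]);
translate([119, 0, 283]) cube([1878, 119, 80]);
translate([119, 0, 1491]) cube([1878, 119, 80]);
translate([284, 119, 58]) cube([79, 20, 1622]);
translate([528, 119, 58]) cube([79, 20, 1622]);
translate([772, 119, 58]) cube([79, 20, 1622]);
translate([1016, 119, 58]) cube([79, 20, 1622]);
translate([1260, 119, 58]) cube([79, 20, 1622]);
translate([1504, 119, 58]) cube([79, 20, 1622]);
translate([1748, 119, 58]) cube([79, 20, 1622]);


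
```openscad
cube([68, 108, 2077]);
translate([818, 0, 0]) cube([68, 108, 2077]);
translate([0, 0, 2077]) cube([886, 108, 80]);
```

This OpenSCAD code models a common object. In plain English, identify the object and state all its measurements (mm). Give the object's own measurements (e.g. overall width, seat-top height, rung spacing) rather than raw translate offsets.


A door frame. The clear opening is 750 mm wide and 2077 mm high. Two 68 mm wide jambs, 108 mm deep, stand either side of the opening from the floor to the top of the opening. A 80 mm thick head sits across the top of both jambs, spanning the full outside width of the frame.


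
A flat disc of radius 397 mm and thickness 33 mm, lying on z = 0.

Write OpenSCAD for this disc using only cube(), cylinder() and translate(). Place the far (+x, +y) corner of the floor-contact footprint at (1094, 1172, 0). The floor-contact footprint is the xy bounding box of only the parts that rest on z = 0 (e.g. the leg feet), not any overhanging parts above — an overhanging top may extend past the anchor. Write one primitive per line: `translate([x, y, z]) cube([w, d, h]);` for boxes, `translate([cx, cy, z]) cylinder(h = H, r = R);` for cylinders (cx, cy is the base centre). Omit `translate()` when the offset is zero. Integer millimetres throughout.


translate([697, 775, 0]) cylinder(h = 33, r = 397);


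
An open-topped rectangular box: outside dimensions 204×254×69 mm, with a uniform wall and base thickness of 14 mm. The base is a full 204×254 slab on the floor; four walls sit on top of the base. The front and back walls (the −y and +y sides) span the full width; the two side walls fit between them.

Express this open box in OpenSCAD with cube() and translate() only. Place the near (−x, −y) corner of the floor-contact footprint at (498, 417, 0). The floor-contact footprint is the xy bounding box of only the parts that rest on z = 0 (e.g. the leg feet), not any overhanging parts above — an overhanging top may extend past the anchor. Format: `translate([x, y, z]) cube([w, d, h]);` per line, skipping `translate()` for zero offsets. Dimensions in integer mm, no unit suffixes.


translate([498, 417, 0]) cube([204, 254, 14]);
translate([498, 417, 14]) cube([204, 14, 55]);
translate([498, 657, 14]) cube([204, 14, 55]);
translate([498, 431, 14]) cube([14, 226, 55]);
translate([688, 431, 14]) cube([14, 226, 55]);


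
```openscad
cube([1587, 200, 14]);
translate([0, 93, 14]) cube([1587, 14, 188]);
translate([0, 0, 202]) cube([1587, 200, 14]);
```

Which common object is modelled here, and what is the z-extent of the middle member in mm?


An I-beam. The web height is 188 mm.

Two wide flanges with a thin centred web — an I-beam. Overall 216 mm minus two 14 mm flanges gives a web of 216 − 2·14 = 188 mm.


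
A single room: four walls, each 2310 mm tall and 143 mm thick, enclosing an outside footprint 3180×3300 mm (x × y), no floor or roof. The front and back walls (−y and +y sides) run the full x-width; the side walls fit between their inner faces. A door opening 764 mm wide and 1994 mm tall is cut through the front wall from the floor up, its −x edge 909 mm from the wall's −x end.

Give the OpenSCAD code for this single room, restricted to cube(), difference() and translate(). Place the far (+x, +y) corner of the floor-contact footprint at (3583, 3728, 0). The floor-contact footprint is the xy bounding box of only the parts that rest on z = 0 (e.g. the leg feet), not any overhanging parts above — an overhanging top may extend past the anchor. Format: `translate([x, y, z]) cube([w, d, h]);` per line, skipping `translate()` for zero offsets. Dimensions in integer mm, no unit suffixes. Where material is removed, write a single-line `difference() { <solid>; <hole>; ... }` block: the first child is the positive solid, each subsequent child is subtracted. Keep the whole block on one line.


difference() { translate([403, 428, 0]) cube([3180, 143, 2310]); translate([1312, 428, 0]) cube([764, 143, 1994]); }
translate([403, 3585, 0]) cube([3180, 143, 2310]);
translate([403, 571, 0]) cube([143, 3014, 2310]);
translate([3440, 571, 0]) cube([143, 3014, 2310]);


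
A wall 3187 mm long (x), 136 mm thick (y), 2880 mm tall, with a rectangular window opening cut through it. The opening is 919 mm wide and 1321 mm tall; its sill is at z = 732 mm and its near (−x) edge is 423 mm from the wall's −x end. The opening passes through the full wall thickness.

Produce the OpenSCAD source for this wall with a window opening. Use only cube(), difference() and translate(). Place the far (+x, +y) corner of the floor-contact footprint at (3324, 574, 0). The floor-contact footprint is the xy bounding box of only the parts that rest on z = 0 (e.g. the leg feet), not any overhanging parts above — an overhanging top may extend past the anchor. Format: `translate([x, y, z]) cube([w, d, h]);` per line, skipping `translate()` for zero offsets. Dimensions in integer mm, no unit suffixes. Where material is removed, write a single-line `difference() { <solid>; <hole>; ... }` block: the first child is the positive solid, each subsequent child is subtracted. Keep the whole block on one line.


difference() { translate([137, 438, 0]) cube([3187, 136, 2880]); translate([560, 438, 732]) cube([919, 136, 1321]); }


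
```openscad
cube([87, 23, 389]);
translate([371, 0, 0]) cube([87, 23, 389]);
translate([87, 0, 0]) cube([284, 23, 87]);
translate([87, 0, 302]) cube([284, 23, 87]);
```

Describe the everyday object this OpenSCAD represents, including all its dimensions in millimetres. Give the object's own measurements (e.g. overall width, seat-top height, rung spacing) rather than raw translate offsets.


A rectangular picture frame lying in the x–z plane (depth along y). The opening is 284 mm wide (x) by 215 mm tall (z), surrounded by a border 87 mm wide on all four sides. The frame is 23 mm deep and is made of two full-height vertical stiles with two horizontal rails fitted between them.


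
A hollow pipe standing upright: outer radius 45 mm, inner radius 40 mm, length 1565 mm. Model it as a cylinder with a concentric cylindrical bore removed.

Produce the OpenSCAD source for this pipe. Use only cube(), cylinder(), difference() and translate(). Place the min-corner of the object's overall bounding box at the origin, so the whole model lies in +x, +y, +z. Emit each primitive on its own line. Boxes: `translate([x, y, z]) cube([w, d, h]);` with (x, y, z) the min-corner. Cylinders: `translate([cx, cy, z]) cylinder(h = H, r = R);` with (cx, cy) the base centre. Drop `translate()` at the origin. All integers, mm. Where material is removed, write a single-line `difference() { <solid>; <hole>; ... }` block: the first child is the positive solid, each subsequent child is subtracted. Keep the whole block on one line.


difference() { translate([45, 45, 0]) cylinder(h = 1565, r = 45); translate([45, 45, 0]) cylinder(h = 1565, r = 40); }


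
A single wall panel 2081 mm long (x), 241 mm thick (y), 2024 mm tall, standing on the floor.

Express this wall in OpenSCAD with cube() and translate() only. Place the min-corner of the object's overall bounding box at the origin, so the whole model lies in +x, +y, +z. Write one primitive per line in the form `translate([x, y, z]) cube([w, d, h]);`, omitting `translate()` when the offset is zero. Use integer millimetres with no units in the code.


cube([2081, 241, 2024]);


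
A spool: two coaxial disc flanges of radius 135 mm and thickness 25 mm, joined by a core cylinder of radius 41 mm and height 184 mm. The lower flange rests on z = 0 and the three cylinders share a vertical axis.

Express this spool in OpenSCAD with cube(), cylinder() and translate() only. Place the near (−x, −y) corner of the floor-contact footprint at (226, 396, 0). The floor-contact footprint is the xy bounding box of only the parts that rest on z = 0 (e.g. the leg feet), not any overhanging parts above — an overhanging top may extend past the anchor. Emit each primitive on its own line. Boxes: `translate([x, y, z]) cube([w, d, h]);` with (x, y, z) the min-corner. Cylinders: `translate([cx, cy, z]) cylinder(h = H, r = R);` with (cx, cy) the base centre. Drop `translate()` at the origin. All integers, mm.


translate([361, 531, 0]) cylinder(h = 25, r = 135);
translate([361, 531, 25]) cylinder(h = 184, r = 41);
translate([361, 531, 209]) cylinder(h = 25, r = 135);


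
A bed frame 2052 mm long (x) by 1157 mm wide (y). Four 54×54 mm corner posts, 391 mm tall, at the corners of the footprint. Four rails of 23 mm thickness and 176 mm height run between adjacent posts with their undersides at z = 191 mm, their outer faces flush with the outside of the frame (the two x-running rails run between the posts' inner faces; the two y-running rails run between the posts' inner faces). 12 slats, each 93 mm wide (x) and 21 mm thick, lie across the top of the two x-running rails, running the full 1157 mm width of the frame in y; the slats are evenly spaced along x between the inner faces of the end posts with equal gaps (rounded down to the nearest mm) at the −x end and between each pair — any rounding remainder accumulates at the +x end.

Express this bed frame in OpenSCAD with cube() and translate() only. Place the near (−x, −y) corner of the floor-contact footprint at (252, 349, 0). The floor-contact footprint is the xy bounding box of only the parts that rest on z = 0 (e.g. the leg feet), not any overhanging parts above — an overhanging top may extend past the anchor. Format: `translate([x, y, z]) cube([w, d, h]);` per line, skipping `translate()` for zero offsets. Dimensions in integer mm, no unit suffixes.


translate([252, 349, 0]) cube([54, 54, 391]);
translate([252, 1452, 0]) cube([54, 54, 391]);
translate([2250, 349, 0]) cube([54, 54, 391]);
translate([2250, 1452, 0]) cube([54, 54, 391]);
translate([306, 349, 191]) cube([1944, 23, 176]);
translate([306, 1483, 191]) cube([1944, 23, 176]);
translate([252, 403, 191]) cube([23, 1049, 176]);
translate([2281, 403, 191]) cube([23, 1049, 176]);
translate([369, 349, 367]) cube([93, 1157, 21]);
translate([525, 349, 367]) cube([93, 1157, 21]);
translate([681, 349, 367]) cube([93, 1157, 21]);
translate([837, 349, 367]) cube([93, 1157, 21]);
translate([993, 349, 367]) cube([93, 1157, 21]);
translate([1149, 349, 367]) cube([93, 1157, 21]);
translate([1305, 349, 367]) cube([93, 1157, 21]);
translate([1461, 349, 367]) cube([93, 1157, 21]);
translate([1617, 349, 367]) cube([93, 1157, 21]);
translate([1773, 349, 367]) cube([93, 1157, 21]);
translate([1929, 349, 367]) cube([93, 1157, 21]);
translate([2085, 349, 367]) cube([93, 1157, 21]);


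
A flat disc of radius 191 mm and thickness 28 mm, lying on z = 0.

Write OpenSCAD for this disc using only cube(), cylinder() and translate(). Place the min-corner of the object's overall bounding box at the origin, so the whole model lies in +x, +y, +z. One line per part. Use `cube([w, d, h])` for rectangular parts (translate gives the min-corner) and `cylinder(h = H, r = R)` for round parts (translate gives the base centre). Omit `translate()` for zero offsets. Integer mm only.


translate([191, 191, 0]) cylinder(h = 28, r = 191);


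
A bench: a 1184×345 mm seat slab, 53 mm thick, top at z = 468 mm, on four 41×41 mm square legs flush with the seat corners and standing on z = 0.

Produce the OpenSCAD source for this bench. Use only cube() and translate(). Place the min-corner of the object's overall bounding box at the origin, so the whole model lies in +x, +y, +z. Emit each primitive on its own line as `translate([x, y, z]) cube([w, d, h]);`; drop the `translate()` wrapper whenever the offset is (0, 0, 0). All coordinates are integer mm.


translate([0, 0, 415]) cube([1184, 345, 53]);
cube([41, 41, 415]);
translate([0, 304, 0]) cube([41, 41, 415]);
translate([1143, 0, 0]) cube([41, 41, 415]);
translate([1143, 304, 0]) cube([41, 41, 415]);


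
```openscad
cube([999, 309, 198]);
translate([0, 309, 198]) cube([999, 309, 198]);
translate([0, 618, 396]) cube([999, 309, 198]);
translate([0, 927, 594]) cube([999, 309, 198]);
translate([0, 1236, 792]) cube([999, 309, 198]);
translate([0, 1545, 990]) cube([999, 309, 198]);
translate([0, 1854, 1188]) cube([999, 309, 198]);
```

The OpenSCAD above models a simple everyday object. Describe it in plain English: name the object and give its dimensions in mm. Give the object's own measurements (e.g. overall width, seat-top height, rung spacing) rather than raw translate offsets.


A straight staircase of 7 solid steps. Each step is 999 mm wide (x), 309 mm deep (y, the going) and 198 mm tall (the rise). The first step rests on the floor; each subsequent step sits one going further in +y and one rise higher in +z, directly behind and above the previous step with no overlap.


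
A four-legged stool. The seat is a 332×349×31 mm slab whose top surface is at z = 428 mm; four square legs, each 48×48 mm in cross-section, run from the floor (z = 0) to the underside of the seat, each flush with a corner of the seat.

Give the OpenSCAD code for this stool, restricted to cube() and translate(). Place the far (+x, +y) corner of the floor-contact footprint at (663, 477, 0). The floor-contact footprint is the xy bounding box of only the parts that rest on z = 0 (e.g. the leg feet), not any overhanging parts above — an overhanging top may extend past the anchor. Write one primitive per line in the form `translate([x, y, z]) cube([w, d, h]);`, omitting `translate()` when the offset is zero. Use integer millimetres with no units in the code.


translate([331, 128, 397]) cube([332, 349, 31]);
translate([331, 128, 0]) cube([48, 48, 397]);
translate([615, 128, 0]) cube([48, 48, 397]);
translate([331, 429, 0]) cube([48, 48, 397]);
translate([615, 429, 0]) cube([48, 48, 397]);


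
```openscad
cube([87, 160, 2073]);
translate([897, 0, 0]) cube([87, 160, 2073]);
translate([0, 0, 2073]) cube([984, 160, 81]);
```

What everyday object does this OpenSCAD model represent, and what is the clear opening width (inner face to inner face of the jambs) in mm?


A door frame. The clear opening width is 810 mm.

Two 2073 mm tall posts with a header on top — a door frame. The left jamb is 87 mm wide at x = 0; the right jamb starts at x = 897. The clear opening is 897 − 87 = 810 mm.


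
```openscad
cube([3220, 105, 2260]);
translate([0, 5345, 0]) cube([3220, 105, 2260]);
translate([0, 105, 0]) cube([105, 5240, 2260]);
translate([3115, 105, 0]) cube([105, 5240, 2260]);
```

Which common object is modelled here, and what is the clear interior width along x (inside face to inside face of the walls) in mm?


A house (or room) frame. The interior width is 3010 mm.

Four 2260 mm walls enclosing a rectangle with no floor or roof — a room or house frame. Outside width is 3220 mm and wall thickness is 105 mm, so the interior width is 3220 − 2 × 105 = 3010 mm.


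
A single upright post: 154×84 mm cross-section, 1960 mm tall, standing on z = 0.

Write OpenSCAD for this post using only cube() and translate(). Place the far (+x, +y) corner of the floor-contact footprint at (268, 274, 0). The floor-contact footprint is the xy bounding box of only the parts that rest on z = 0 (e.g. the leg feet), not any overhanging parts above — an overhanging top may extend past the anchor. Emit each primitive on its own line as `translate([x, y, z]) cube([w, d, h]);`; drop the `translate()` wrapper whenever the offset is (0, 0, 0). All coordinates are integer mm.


translate([114, 190, 0]) cube([154, 84, 1960]);


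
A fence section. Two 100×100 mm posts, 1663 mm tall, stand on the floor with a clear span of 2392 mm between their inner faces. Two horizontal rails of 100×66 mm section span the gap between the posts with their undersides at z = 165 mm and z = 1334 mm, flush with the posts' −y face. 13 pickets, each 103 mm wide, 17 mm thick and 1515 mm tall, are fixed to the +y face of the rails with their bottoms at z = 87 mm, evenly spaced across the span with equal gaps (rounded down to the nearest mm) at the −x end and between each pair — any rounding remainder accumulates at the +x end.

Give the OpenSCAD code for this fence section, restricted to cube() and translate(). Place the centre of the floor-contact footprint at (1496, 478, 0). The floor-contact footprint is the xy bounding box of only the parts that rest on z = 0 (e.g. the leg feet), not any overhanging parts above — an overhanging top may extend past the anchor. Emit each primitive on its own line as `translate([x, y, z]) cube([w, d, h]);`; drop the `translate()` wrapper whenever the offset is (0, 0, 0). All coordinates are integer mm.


translate([200, 428, 0]) cube([100, 100, 1663]);
translate([2692, 428, 0]) cube([100, 100, 1663]);
translate([300, 428, 165]) cube([2392, 100, 66]);
translate([300, 428, 1334]) cube([2392, 100, 66]);
translate([375, 528, 87]) cube([103, 17, 1515]);
translate([553, 528, 87]) cube([103, 17, 1515]);
translate([731, 528, 87]) cube([103, 17, 1515]);
translate([909, 528, 87]) cube([103, 17, 1515]);
translate([1087, 528, 87]) cube([103, 17, 1515]);
translate([1265, 528, 87]) cube([103, 17, 1515]);
translate([1443, 528, 87]) cube([103, 17, 1515]);
translate([1621, 528, 87]) cube([103, 17, 1515]);
translate([1799, 528, 87]) cube([103, 17, 1515]);
translate([1977, 528, 87]) cube([103, 17, 1515]);
translate([2155, 528, 87]) cube([103, 17, 1515]);
translate([2333, 528, 87]) cube([103, 17, 1515]);
translate([2511, 528, 87]) cube([103, 17, 1515]);


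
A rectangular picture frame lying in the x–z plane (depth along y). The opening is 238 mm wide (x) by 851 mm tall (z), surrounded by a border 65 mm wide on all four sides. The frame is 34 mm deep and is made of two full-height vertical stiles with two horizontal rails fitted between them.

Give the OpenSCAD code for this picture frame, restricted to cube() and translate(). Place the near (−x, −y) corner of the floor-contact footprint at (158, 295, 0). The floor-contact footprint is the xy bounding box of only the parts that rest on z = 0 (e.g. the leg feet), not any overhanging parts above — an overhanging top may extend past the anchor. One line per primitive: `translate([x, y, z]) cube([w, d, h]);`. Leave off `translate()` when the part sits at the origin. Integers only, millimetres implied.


translate([158, 295, 0]) cube([65, 34, 981]);
translate([461, 295, 0]) cube([65, 34, 981]);
translate([223, 295, 0]) cube([238, 34, 65]);
translate([223, 295, 916]) cube([238, 34, 65]);


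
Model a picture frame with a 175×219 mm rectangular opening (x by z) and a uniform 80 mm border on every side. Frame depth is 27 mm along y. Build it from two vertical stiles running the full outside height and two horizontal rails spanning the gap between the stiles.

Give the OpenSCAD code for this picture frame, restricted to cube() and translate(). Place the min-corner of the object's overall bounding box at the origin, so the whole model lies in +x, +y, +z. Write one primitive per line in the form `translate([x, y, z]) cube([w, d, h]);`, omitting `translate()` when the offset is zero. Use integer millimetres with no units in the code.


cube([80, 27, 379]);
translate([255, 0, 0]) cube([80, 27, 379]);
translate([80, 0, 0]) cube([175, 27, 80]);
translate([80, 0, 299]) cube([175, 27, 80]);
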